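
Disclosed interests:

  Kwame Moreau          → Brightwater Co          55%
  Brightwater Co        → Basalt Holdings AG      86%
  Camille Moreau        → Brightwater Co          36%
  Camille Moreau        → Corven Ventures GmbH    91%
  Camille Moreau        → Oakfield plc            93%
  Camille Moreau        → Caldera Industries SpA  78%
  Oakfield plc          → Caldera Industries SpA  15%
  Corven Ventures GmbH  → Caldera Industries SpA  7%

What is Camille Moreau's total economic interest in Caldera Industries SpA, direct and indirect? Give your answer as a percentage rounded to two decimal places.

Camille reaches Caldera along 3 paths.
Direct stake: 78% = 78%.
Via Corven: 91% × 7% = 6.37%.
Via Oakfield: 93% × 15% = 13.95%.
Total: 78% + 6.37% + 13.95% = 98.32%.

98.32%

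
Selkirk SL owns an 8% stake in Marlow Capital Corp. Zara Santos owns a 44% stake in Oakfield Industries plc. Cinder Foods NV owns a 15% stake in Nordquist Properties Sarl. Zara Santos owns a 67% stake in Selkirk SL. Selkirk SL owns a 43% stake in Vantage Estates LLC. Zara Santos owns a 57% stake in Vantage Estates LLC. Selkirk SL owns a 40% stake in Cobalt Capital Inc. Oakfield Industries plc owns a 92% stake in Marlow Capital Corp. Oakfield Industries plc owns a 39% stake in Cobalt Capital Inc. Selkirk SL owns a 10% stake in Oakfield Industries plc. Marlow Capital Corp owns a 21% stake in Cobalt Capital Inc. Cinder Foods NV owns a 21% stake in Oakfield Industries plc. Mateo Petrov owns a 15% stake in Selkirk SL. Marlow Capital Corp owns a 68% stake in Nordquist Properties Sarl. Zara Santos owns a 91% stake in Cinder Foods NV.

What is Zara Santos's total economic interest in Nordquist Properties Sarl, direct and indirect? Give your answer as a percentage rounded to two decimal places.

Zara reaches Nordquist along 5 paths.
Via Selkirk → Oakfield → Marlow: 67% × 10% × 92% × 68% = 4.19152%.
Via Oakfield → Marlow: 44% × 92% × 68% = 27.5264%.
Via Cinder → Oakfield → Marlow: 91% × 21% × 92% × 68% = 11.955216%.
Via Selkirk → Marlow: 67% × 8% × 68% = 3.6448%.
Via Cinder: 91% × 15% = 13.65%.
Total: 4.19152% + 27.5264% + 11.955216% + 3.6448% + 13.65% = 60.967936%.
Rounded: 60.97%.

60.97%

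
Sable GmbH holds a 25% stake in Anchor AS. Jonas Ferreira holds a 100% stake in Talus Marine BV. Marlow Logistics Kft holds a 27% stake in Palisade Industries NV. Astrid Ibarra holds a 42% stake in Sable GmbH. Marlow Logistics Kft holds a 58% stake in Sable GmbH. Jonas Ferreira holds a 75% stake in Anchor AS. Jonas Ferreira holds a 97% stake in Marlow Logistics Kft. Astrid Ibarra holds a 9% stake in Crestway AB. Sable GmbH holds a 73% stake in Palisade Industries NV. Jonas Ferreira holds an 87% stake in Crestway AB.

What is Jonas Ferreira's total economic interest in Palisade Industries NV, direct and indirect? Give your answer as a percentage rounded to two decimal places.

67.26%

Jonas reaches Palisade along 2 paths.
Via Marlow → Sable: 97% × 58% × 73% = 41.0698%.
Via Marlow: 97% × 27% = 26.19%.
Total: 41.0698% + 26.19% = 67.2598%.
Rounded: 67.26%.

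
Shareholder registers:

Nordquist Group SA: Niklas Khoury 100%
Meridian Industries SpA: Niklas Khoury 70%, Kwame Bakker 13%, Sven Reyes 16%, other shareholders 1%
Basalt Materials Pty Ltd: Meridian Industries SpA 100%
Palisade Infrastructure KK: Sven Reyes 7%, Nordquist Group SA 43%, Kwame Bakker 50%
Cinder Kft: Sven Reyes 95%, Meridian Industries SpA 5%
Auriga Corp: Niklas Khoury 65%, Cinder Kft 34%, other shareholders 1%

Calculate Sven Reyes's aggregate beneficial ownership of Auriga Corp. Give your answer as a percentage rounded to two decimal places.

Sven reaches Auriga along 2 paths.
Via Cinder: 95% × 34% = 32.3%.
Via Meridian → Cinder: 16% × 5% × 34% = 0.272%.
Total: 32.3% + 0.272% = 32.572%.
Rounded: 32.57%.

32.57%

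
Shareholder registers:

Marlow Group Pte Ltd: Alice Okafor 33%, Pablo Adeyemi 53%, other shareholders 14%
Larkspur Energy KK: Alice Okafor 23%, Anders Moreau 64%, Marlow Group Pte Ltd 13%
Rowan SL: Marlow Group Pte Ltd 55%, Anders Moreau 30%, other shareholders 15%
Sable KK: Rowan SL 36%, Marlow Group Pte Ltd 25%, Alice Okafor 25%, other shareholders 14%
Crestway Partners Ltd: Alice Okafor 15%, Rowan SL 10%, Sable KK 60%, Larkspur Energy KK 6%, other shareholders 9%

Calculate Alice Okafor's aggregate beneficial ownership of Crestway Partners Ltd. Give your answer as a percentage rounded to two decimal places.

42.32%

Alice reaches Crestway along 7 paths.
Direct stake: 15% = 15%.
Via Marlow → Rowan: 33% × 55% × 10% = 1.815%.
Via Marlow → Rowan → Sable: 33% × 55% × 36% × 60% = 3.9204%.
Via Marlow → Sable: 33% × 25% × 60% = 4.95%.
Via Sable: 25% × 60% = 15%.
Via Larkspur: 23% × 6% = 1.38%.
Via Marlow → Larkspur: 33% × 13% × 6% = 0.2574%.
Total: 15% + 1.815% + 3.9204% + 4.95% + 15% + 1.38% + 0.2574% = 42.3228%.
Rounded: 42.32%.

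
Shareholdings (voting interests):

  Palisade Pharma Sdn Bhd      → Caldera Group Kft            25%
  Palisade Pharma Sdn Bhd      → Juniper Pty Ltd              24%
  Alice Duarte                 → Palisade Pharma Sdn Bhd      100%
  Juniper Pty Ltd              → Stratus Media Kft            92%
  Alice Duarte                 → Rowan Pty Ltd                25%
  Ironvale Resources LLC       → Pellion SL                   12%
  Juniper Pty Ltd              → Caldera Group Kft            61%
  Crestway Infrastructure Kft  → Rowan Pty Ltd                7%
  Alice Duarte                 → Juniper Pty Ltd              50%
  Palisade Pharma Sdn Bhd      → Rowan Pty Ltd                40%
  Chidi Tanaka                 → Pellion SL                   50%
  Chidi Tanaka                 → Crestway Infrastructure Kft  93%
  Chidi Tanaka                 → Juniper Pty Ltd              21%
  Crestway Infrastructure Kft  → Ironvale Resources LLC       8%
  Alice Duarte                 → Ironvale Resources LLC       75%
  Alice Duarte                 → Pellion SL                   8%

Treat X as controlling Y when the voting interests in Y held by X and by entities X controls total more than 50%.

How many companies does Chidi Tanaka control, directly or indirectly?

1

Chidi holds 93% of Crestway, so Chidi controls Crestway.
No other company's threshold is met.
Chidi controls 1 company.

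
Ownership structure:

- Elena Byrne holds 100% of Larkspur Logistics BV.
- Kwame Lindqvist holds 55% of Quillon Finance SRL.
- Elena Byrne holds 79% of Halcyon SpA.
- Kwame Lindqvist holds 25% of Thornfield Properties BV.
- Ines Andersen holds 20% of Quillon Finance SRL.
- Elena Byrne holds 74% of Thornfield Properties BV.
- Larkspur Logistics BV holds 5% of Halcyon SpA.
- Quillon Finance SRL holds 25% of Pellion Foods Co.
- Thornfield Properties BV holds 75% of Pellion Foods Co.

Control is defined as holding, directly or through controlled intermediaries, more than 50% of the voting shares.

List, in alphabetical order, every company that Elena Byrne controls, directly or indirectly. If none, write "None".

Halcyon SpA, Larkspur Logistics BV, Pellion Foods Co, Thornfield Properties BV

Elena holds 74% of Thornfield, so Elena controls Thornfield.
Elena holds 100% of Larkspur, so Elena controls Larkspur.
Thornfield holds 75% of Pellion, so Elena controls Pellion.
Larkspur and Elena together hold 5% + 79% = 84% of Halcyon, so Elena controls Halcyon.
No other company's threshold is met.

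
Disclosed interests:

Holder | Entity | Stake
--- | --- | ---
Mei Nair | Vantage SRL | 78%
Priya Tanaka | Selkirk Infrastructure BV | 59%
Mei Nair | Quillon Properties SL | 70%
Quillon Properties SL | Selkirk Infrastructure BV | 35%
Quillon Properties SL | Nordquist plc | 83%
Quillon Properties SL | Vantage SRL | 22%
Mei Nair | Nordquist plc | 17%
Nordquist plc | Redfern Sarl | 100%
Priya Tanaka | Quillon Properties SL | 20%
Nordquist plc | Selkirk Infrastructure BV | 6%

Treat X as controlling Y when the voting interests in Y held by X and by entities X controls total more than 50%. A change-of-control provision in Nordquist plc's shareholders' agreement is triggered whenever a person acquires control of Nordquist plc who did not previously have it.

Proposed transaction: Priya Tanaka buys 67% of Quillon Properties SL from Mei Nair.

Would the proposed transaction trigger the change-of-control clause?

The purchase adds only to Priya's holdings (Mei's stake shrinks), so Priya is the only person who could newly come to control Nordquist.
Priya holds 59% of Selkirk, so Priya controls Selkirk.
Neither Priya nor any entity Priya controls holds any voting interest in Nordquist.
So before the transaction, Priya does not control Nordquist.
After the purchase, Priya's direct stake in Quillon rises to 20% + 67% = 87%, and Mei's stake falls to 3%.
Priya holds 87% of Quillon, so Priya controls Quillon.
Quillon holds 83% of Nordquist, so Priya controls Nordquist.
Priya did not control Nordquist before and does after, so the clause is triggered.

Yes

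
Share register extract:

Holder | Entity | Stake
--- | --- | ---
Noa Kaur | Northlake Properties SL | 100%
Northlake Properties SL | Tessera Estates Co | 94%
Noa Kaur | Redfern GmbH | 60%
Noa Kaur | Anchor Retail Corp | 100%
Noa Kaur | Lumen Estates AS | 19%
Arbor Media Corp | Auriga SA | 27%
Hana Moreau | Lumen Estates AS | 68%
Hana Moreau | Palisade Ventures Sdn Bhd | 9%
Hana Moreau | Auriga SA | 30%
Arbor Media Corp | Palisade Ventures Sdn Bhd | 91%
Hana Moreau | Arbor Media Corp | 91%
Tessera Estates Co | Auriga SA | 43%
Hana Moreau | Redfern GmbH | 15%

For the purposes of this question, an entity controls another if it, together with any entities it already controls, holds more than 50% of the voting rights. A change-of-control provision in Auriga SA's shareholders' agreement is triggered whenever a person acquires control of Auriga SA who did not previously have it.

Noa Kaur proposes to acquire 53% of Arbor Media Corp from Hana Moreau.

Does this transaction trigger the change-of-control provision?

The purchase adds only to Noa's holdings (Hana's stake shrinks), so Noa is the only person who could newly come to control Auriga.
Noa holds 100% of Northlake, so Noa controls Northlake.
Noa holds 60% of Redfern, so Noa controls Redfern.
Noa holds 100% of Anchor, so Noa controls Anchor.
Northlake holds 94% of Tessera, so Noa controls Tessera.
In Auriga, Noa's side holds only 43%, not > 50%.
So before the transaction, Noa does not control Auriga.
After the purchase, Noa holds 53% of Arbor directly, and Hana's stake falls to 38%.
Noa holds 53% of Arbor, so Noa controls Arbor.
Arbor and Tessera together hold 27% + 43% = 70% of Auriga, so Noa controls Auriga.
Noa did not control Auriga before and does after, so the clause is triggered.

Yes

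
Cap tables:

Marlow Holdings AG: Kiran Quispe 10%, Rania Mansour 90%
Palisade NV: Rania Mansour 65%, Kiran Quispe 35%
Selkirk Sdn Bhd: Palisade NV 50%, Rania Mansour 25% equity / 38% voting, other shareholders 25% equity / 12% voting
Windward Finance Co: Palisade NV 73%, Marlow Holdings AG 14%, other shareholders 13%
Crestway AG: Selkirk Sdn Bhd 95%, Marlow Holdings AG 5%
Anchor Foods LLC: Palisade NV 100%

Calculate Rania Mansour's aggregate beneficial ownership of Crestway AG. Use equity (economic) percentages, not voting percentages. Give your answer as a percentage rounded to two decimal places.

Rania reaches Crestway along 3 paths.
Via Palisade → Selkirk: 65% × 50% × 95% = 30.875%.
Via Selkirk: 25% × 95% = 23.75%.
Via Marlow: 90% × 5% = 4.5%.
Total: 30.875% + 23.75% + 4.5% = 59.125%.
Rounded: 59.13%.

59.13%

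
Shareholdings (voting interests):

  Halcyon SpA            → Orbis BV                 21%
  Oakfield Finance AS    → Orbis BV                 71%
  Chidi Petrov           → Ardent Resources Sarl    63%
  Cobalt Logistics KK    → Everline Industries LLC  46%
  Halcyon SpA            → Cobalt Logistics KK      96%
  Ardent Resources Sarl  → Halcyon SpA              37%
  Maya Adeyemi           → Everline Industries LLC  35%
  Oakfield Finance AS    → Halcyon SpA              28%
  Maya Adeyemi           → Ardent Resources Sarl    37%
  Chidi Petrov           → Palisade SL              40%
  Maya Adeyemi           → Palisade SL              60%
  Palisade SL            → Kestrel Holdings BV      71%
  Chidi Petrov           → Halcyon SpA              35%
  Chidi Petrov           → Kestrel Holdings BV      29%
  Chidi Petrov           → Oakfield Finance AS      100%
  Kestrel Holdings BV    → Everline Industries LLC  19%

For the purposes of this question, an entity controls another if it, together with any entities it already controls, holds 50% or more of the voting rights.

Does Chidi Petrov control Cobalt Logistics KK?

Chidi holds 63% of Ardent, so Chidi controls Ardent.
Chidi holds 100% of Oakfield, so Chidi controls Oakfield.
Oakfield and Chidi and Ardent together hold 28% + 35% + 37% = 100% of Halcyon, so Chidi controls Halcyon.
Halcyon holds 96% of Cobalt, so Chidi controls Cobalt.

Yes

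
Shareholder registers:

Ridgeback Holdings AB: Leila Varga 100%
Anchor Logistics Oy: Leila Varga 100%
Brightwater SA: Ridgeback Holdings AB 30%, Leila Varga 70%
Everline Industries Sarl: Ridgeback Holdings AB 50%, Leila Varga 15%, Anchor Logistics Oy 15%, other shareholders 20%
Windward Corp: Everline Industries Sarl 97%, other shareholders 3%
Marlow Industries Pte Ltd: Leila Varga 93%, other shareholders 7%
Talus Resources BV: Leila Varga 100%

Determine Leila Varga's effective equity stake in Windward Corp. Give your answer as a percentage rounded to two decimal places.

77.60%

Leila reaches Windward along 3 paths.
Via Ridgeback → Everline: 100% × 50% × 97% = 48.5%.
Via Everline: 15% × 97% = 14.55%.
Via Anchor → Everline: 100% × 15% × 97% = 14.55%.
Total: 48.5% + 14.55% + 14.55% = 77.6%.
Rounded: 77.60%.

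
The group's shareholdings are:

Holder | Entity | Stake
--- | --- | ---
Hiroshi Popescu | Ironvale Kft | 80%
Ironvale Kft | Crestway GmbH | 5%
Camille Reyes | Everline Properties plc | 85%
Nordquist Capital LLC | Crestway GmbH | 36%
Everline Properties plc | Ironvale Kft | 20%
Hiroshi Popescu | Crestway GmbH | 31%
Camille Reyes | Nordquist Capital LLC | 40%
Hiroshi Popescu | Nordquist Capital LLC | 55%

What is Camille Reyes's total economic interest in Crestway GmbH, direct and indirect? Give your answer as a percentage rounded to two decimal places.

15.25%

Camille reaches Crestway along 2 paths.
Via Everline → Ironvale: 85% × 20% × 5% = 0.85%.
Via Nordquist: 40% × 36% = 14.4%.
Total: 0.85% + 14.4% = 15.25%.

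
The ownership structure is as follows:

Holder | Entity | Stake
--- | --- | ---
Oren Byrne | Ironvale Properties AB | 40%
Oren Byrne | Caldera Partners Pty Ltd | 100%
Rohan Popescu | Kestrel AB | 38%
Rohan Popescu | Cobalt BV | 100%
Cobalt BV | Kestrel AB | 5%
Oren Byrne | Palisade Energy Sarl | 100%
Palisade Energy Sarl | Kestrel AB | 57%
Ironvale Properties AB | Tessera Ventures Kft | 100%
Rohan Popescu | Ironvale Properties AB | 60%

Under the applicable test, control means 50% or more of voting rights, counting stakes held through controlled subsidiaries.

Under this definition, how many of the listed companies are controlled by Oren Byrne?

Oren holds 100% of Palisade, so Oren controls Palisade.
Palisade holds 57% of Kestrel, so Oren controls Kestrel.
Oren holds 100% of Caldera, so Oren controls Caldera.
No other company's threshold is met.
Oren controls 3 companies.

3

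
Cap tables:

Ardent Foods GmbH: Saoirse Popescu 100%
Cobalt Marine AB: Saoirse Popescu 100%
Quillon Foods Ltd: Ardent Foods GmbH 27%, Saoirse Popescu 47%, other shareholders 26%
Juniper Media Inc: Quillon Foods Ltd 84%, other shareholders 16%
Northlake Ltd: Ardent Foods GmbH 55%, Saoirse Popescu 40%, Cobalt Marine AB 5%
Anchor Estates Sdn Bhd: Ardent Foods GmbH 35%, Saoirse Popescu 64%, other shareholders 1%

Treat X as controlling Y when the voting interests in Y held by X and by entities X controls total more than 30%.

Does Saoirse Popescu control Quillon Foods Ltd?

Saoirse holds 100% of Ardent, so Saoirse controls Ardent.
Ardent and Saoirse together hold 27% + 47% = 74% of Quillon, so Saoirse controls Quillon.

Yes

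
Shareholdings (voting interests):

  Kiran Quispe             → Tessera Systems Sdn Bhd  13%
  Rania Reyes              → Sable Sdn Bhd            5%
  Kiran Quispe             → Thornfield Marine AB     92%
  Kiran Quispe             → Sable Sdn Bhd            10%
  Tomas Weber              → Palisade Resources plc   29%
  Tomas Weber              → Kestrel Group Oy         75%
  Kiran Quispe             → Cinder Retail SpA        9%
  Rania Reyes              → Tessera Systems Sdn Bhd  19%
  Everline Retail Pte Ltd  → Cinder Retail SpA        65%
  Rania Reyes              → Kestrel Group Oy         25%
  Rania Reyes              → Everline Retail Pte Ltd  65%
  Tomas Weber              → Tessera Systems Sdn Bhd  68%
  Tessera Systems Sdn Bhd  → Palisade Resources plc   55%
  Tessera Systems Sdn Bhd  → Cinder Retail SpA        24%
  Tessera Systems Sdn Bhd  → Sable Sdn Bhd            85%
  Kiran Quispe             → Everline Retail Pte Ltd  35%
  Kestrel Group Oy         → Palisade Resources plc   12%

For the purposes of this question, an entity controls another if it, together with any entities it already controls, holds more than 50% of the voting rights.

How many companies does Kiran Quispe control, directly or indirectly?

Kiran holds 92% of Thornfield, so Kiran controls Thornfield.
No other company's threshold is met.
Kiran controls 1 company.

1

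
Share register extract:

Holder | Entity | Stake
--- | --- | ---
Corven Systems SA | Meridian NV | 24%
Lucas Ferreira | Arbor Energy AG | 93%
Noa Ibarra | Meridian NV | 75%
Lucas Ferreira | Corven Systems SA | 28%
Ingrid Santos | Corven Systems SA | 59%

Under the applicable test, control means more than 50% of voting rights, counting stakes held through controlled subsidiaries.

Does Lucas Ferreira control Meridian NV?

No

Lucas holds 93% of Arbor, so Lucas controls Arbor.
Neither Lucas nor any entity Lucas controls holds any voting interest in Meridian.
So Lucas does not control Meridian.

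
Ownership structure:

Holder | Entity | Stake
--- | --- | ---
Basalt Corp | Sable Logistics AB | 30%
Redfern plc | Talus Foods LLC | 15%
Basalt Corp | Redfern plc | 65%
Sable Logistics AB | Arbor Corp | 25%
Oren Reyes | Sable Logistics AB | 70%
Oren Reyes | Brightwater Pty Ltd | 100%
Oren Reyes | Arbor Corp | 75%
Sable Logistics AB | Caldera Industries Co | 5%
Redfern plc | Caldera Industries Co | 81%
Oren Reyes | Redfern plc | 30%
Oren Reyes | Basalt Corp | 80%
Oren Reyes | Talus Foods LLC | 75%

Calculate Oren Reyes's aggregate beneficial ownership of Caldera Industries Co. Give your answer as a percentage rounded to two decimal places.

Oren reaches Caldera along 4 paths.
Via Basalt → Redfern: 80% × 65% × 81% = 42.12%.
Via Redfern: 30% × 81% = 24.3%.
Via Basalt → Sable: 80% × 30% × 5% = 1.2%.
Via Sable: 70% × 5% = 3.5%.
Total: 42.12% + 24.3% + 1.2% + 3.5% = 71.12%.

71.12%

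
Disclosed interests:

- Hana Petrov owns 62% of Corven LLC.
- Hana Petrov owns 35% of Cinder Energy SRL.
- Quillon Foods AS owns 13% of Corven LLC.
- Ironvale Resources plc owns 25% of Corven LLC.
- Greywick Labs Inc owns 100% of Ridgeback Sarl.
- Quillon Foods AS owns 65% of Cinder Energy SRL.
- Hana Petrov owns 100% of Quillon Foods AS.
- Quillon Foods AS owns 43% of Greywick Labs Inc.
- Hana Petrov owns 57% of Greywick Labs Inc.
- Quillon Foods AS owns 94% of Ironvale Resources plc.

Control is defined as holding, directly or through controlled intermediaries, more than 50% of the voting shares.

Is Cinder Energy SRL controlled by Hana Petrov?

Hana holds 100% of Quillon, so Hana controls Quillon.
Quillon and Hana together hold 65% + 35% = 100% of Cinder, so Hana controls Cinder.

Yes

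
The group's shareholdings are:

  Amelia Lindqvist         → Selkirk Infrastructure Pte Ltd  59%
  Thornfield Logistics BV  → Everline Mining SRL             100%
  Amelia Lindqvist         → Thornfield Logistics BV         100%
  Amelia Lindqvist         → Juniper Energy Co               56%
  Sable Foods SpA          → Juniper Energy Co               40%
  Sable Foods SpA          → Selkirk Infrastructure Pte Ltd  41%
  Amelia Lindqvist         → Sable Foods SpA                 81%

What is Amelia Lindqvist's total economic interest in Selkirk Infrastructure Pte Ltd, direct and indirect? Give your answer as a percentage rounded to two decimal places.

Amelia reaches Selkirk along 2 paths.
Via Sable: 81% × 41% = 33.21%.
Direct stake: 59% = 59%.
Total: 33.21% + 59% = 92.21%.

92.21%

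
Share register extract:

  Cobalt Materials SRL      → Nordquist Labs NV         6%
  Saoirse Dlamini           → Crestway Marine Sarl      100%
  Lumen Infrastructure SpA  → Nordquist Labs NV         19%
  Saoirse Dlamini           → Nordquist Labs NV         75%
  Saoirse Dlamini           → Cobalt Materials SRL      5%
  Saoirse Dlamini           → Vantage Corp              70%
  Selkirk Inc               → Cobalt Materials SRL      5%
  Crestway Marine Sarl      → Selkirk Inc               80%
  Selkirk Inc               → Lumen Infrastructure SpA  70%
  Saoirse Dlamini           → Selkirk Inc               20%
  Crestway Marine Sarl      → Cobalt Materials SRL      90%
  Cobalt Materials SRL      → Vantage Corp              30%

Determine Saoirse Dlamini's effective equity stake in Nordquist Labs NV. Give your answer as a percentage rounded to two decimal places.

94.30%

Saoirse reaches Nordquist along 7 paths.
Via Crestway → Selkirk → Lumen: 100% × 80% × 70% × 19% = 10.64%.
Via Selkirk → Lumen: 20% × 70% × 19% = 2.66%.
Via Crestway → Selkirk → Cobalt: 100% × 80% × 5% × 6% = 0.24%.
Via Selkirk → Cobalt: 20% × 5% × 6% = 0.06%.
Via Cobalt: 5% × 6% = 0.3%.
Via Crestway → Cobalt: 100% × 90% × 6% = 5.4%.
Direct stake: 75% = 75%.
Total: 10.64% + 2.66% + 0.24% + 0.06% + 0.3% + 5.4% + 75% = 94.3%.
Rounded: 94.30%.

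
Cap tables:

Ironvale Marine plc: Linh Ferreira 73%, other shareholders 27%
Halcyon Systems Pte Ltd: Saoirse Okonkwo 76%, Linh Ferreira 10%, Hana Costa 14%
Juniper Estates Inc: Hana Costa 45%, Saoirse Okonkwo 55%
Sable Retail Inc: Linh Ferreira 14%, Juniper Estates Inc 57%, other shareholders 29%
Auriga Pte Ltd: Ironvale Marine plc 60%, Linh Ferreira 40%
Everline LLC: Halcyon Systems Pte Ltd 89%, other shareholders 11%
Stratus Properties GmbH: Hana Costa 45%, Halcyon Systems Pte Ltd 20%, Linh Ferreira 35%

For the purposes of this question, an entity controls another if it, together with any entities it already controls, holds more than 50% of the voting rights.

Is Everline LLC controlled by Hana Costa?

No

Hana's largest direct stake is 45% in Juniper, which does not meet the threshold, so Hana controls no company.
Neither Hana nor any entity Hana controls holds any voting interest in Everline.
So Hana does not control Everline.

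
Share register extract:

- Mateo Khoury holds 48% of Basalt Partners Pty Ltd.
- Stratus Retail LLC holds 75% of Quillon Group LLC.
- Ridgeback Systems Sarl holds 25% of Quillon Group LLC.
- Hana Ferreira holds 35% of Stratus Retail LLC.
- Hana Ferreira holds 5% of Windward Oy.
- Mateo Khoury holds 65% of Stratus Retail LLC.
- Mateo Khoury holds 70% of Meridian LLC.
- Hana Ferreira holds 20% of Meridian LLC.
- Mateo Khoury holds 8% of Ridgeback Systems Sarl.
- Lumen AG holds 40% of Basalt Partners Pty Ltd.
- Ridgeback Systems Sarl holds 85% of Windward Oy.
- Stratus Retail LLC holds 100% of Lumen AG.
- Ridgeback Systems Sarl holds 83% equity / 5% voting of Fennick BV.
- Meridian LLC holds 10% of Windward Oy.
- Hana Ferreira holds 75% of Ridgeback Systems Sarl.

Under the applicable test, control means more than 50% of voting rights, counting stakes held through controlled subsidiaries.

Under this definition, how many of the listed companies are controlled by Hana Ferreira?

Hana holds 75% of Ridgeback, so Hana controls Ridgeback.
Hana and Ridgeback together hold 5% + 85% = 90% of Windward, so Hana controls Windward.
No other company's threshold is met.
Hana controls 2 companies.

2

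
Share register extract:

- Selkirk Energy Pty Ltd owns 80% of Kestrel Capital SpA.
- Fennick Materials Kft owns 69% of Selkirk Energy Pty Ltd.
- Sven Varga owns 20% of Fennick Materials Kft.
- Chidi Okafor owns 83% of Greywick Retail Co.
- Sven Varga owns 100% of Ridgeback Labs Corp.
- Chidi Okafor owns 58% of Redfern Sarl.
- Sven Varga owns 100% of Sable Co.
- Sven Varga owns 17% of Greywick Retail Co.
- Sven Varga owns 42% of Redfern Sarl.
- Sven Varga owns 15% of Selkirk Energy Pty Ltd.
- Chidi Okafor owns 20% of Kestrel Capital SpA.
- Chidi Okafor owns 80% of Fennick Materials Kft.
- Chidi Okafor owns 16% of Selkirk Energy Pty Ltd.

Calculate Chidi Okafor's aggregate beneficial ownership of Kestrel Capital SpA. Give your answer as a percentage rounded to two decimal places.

Chidi reaches Kestrel along 3 paths.
Direct stake: 20% = 20%.
Via Fennick → Selkirk: 80% × 69% × 80% = 44.16%.
Via Selkirk: 16% × 80% = 12.8%.
Total: 20% + 44.16% + 12.8% = 76.96%.

76.96%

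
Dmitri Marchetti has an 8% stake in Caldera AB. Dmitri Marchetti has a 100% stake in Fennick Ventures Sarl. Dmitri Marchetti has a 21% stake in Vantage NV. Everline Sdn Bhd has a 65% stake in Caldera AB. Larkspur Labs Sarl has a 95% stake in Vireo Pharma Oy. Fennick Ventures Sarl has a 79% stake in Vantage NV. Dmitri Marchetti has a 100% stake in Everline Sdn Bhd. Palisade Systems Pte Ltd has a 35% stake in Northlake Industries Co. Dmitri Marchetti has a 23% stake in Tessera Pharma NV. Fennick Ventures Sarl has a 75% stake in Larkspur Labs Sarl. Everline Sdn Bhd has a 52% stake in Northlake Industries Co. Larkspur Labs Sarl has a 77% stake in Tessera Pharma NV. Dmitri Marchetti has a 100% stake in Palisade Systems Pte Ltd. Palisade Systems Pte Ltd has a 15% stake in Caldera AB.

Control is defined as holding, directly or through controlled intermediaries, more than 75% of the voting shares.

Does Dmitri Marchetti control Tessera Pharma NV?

Dmitri holds 100% of Palisade, so Dmitri controls Palisade.
Dmitri holds 100% of Fennick, so Dmitri controls Fennick.
Dmitri holds 100% of Everline, so Dmitri controls Everline.
Fennick and Dmitri together hold 79% + 21% = 100% of Vantage, so Dmitri controls Vantage.
Everline and Palisade and Dmitri together hold 65% + 15% + 8% = 88% of Caldera, so Dmitri controls Caldera.
Everline and Palisade together hold 52% + 35% = 87% of Northlake, so Dmitri controls Northlake.
In Tessera, Dmitri's side holds only 23%, not > 75%.
So Dmitri does not control Tessera.

No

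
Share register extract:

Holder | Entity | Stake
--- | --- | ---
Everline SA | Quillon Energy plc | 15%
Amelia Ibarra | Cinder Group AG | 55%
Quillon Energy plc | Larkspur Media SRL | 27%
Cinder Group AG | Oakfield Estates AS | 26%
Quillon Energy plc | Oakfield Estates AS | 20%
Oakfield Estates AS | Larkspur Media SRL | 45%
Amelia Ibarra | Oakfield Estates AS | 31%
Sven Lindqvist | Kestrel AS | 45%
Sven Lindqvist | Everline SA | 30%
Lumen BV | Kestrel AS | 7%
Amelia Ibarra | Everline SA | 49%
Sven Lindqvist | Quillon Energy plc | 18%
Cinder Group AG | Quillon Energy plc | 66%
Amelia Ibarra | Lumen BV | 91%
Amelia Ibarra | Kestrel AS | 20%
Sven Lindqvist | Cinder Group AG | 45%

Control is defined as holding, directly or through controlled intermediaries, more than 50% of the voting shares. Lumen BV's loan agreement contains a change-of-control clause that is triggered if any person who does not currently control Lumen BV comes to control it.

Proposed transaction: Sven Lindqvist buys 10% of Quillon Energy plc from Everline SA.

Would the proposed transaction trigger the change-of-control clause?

No

The purchase adds only to Sven's holdings (Everline's stake shrinks), so Sven is the only person who could newly come to control Lumen.
Sven's largest direct stake is 45% in Cinder, which does not meet the threshold, so Sven controls no company.
Neither Sven nor any entity Sven controls holds any voting interest in Lumen.
So before the transaction, Sven does not control Lumen.
After the purchase, Sven's direct stake in Quillon rises to 18% + 10% = 28%, and Everline's stake falls to 5%.
Sven's side now holds 28% of Quillon, not > 50%, so Sven still does not control Quillon.
After the transaction, neither Sven nor any entity Sven controls holds a voting interest in Lumen, so Sven still does not control it.
No new person acquires control, so the clause is not triggered.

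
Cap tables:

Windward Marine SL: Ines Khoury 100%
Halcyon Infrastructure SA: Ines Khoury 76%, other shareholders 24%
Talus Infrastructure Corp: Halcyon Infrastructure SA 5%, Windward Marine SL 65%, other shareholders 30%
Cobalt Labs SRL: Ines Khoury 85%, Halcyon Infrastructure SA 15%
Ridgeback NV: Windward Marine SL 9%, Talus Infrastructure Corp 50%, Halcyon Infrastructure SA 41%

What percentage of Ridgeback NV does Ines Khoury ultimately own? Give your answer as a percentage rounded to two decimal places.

74.56%

Ines reaches Ridgeback along 4 paths.
Via Windward: 100% × 9% = 9%.
Via Halcyon → Talus: 76% × 5% × 50% = 1.9%.
Via Windward → Talus: 100% × 65% × 50% = 32.5%.
Via Halcyon: 76% × 41% = 31.16%.
Total: 9% + 1.9% + 32.5% + 31.16% = 74.56%.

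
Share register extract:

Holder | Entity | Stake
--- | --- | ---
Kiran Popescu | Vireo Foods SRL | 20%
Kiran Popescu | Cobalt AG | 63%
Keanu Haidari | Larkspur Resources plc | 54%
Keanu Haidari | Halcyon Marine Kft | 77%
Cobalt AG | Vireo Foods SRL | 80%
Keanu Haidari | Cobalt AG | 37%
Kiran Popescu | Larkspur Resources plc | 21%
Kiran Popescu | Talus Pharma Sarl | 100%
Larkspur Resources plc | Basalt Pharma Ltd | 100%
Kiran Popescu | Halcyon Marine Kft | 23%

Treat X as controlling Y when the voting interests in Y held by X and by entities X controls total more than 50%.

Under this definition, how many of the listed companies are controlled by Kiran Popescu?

Kiran holds 63% of Cobalt, so Kiran controls Cobalt.
Cobalt and Kiran together hold 80% + 20% = 100% of Vireo, so Kiran controls Vireo.
Kiran holds 100% of Talus, so Kiran controls Talus.
No other company's threshold is met.
Kiran controls 3 companies.

3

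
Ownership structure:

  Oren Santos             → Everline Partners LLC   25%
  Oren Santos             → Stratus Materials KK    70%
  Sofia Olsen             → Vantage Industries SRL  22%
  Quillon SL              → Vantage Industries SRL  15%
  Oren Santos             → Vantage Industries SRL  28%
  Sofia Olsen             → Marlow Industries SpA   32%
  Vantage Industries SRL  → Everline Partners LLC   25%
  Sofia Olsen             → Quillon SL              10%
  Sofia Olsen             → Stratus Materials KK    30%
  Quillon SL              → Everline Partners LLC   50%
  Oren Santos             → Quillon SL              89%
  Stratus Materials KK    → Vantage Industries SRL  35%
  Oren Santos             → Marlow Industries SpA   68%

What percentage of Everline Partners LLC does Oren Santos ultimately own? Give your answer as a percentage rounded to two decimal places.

Oren reaches Everline along 5 paths.
Via Quillon → Vantage: 89% × 15% × 25% = 3.3375%.
Via Stratus → Vantage: 70% × 35% × 25% = 6.125%.
Via Vantage: 28% × 25% = 7%.
Direct stake: 25% = 25%.
Via Quillon: 89% × 50% = 44.5%.
Total: 3.3375% + 6.125% + 7% + 25% + 44.5% = 85.9625%.
Rounded: 85.96%.

85.96%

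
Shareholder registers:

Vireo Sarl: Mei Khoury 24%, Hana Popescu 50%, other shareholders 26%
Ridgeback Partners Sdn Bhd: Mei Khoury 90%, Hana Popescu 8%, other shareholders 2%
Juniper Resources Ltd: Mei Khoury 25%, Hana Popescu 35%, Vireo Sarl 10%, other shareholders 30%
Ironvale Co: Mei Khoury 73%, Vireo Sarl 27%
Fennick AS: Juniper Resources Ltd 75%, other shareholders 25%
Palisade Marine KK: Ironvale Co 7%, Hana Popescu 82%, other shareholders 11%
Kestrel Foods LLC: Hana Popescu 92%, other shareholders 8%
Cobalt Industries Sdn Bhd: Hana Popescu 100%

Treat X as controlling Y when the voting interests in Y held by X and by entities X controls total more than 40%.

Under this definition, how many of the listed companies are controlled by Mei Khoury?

2

Mei holds 90% of Ridgeback, so Mei controls Ridgeback.
Mei holds 73% of Ironvale, so Mei controls Ironvale.
No other company's threshold is met.
Mei controls 2 companies.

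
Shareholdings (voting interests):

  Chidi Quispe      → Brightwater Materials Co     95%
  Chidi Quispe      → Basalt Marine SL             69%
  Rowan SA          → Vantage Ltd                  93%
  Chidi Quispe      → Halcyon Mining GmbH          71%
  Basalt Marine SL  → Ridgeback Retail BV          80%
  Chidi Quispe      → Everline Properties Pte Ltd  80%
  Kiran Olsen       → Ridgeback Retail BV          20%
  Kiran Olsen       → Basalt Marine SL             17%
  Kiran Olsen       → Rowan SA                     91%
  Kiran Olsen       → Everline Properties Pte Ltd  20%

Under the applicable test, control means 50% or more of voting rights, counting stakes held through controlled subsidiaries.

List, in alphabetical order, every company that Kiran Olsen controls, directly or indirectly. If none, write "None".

Kiran holds 91% of Rowan, so Kiran controls Rowan.
Rowan holds 93% of Vantage, so Kiran controls Vantage.
No other company's threshold is met.

Rowan SA, Vantage Ltd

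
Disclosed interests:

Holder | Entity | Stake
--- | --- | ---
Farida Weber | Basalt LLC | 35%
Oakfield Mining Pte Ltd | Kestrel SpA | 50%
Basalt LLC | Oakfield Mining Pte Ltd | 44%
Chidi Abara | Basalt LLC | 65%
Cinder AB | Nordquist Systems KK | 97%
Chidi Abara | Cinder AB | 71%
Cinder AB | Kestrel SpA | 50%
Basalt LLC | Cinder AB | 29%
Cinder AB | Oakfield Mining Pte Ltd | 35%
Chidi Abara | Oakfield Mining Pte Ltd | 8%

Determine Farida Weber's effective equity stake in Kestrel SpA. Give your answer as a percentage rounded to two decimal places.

14.55%

Farida reaches Kestrel along 3 paths.
Via Basalt → Cinder: 35% × 29% × 50% = 5.075%.
Via Basalt → Cinder → Oakfield: 35% × 29% × 35% × 50% = 1.77625%.
Via Basalt → Oakfield: 35% × 44% × 50% = 7.7%.
Total: 5.075% + 1.77625% + 7.7% = 14.55125%.
Rounded: 14.55%.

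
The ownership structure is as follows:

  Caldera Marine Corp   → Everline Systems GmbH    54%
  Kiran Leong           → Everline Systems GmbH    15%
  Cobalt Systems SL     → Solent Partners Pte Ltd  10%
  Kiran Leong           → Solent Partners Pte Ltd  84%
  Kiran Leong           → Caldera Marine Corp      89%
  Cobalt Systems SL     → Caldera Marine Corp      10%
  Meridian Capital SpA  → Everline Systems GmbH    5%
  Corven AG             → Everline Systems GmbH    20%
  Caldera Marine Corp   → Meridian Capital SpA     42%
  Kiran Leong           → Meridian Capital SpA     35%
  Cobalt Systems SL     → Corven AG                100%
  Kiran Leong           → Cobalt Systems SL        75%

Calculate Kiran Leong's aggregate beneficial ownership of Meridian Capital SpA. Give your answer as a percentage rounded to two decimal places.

Kiran reaches Meridian along 3 paths.
Via Cobalt → Caldera: 75% × 10% × 42% = 3.15%.
Via Caldera: 89% × 42% = 37.38%.
Direct stake: 35% = 35%.
Total: 3.15% + 37.38% + 35% = 75.53%.

75.53%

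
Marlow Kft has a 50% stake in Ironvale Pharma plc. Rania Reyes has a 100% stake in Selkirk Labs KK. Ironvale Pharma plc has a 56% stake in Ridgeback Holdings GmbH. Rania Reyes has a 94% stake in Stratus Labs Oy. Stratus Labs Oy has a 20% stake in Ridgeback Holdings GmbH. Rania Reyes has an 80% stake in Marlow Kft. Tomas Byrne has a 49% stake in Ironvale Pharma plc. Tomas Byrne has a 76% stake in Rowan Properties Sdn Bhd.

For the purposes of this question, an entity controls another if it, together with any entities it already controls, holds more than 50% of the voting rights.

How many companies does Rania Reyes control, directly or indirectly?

3

Rania holds 94% of Stratus, so Rania controls Stratus.
Rania holds 80% of Marlow, so Rania controls Marlow.
Rania holds 100% of Selkirk, so Rania controls Selkirk.
No other company's threshold is met.
Rania controls 3 companies.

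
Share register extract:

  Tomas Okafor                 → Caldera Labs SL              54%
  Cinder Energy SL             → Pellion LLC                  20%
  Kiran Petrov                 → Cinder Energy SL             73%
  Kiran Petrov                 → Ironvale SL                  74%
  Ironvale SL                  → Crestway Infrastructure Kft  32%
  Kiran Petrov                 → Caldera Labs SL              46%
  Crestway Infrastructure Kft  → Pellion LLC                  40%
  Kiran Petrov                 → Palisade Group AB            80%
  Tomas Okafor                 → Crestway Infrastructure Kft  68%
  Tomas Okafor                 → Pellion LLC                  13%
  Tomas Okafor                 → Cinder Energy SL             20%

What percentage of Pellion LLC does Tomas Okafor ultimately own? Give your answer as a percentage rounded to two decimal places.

Tomas reaches Pellion along 3 paths.
Via Cinder: 20% × 20% = 4%.
Direct stake: 13% = 13%.
Via Crestway: 68% × 40% = 27.2%.
Total: 4% + 13% + 27.2% = 44.2%.
Rounded: 44.20%.

44.20%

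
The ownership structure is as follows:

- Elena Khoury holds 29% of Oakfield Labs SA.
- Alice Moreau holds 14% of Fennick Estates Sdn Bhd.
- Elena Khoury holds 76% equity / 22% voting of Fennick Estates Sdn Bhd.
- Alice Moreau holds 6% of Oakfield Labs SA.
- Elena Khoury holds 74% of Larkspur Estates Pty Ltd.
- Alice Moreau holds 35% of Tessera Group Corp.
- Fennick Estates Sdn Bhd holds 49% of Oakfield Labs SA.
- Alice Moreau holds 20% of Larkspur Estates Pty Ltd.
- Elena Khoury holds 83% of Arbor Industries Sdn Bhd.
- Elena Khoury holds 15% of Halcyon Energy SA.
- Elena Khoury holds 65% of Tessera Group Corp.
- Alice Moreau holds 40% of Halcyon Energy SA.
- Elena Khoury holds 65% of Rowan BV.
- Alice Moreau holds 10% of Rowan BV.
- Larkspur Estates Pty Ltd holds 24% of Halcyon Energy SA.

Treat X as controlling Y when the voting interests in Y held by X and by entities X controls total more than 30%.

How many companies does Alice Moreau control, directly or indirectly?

2

Alice holds 40% of Halcyon, so Alice controls Halcyon.
Alice holds 35% of Tessera, so Alice controls Tessera.
No other company's threshold is met.
Alice controls 2 companies.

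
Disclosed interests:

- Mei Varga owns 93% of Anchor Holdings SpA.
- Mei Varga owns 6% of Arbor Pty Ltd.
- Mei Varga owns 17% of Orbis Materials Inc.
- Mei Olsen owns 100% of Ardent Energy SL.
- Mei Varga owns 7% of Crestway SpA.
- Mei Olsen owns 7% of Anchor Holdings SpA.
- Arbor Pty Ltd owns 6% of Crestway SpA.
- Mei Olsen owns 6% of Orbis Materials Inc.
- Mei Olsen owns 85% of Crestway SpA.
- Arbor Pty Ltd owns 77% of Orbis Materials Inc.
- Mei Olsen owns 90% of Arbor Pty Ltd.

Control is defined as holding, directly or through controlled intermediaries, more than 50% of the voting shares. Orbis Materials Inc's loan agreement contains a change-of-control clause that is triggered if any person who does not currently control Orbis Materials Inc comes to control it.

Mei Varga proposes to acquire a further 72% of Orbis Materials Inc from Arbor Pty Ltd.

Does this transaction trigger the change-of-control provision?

The purchase adds only to Mei Varga's holdings (Arbor's stake shrinks), so Mei Varga is the only person who could newly come to control Orbis.
Mei Varga holds 93% of Anchor, so Mei Varga controls Anchor.
In Orbis, Mei Varga's side holds only 17%, not > 50%.
So before the transaction, Mei Varga does not control Orbis.
After the purchase, Mei Varga's direct stake in Orbis rises to 17% + 72% = 89%, and Arbor's stake falls to 5%.
Mei Varga holds 89% of Orbis, so Mei Varga controls Orbis.
Mei Varga did not control Orbis before and does after, so the clause is triggered.

Yes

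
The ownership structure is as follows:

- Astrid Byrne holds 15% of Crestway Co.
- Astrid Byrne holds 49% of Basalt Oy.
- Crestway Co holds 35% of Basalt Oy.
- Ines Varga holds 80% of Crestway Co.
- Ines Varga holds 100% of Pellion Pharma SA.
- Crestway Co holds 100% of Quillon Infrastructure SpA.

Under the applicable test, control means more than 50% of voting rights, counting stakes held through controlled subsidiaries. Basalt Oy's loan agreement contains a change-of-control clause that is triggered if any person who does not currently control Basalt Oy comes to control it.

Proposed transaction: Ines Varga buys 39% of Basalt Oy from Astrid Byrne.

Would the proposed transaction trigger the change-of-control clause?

Yes

The purchase adds only to Ines's holdings (Astrid's stake shrinks), so Ines is the only person who could newly come to control Basalt.
Ines holds 80% of Crestway, so Ines controls Crestway.
Crestway holds 100% of Quillon, so Ines controls Quillon.
Ines holds 100% of Pellion, so Ines controls Pellion.
In Basalt, Ines's side holds only 35%, not > 50%.
So before the transaction, Ines does not control Basalt.
After the purchase, Ines holds 39% of Basalt directly, and Astrid's stake falls to 10%.
Crestway and Ines together hold 35% + 39% = 74% of Basalt, so Ines controls Basalt.
Ines did not control Basalt before and does after, so the clause is triggered.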